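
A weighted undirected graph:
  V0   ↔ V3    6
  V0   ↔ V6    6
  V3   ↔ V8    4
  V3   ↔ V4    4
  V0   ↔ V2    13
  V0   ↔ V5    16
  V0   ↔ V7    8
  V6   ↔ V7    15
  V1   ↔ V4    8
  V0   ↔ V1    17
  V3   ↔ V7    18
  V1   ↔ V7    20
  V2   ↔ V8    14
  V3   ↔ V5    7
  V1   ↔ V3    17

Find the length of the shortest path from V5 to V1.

19

Comparing a few candidate routes:
V5→V3→V4→V1: 7 + 4 + 8 = 19
V5→V0→V1: 16 + 17 = 33
V5→V3→V1: 7 + 17 = 24
V5→V0→V3→V4→V1: 16 + 6 + 4 + 8 = 34
V5→V3→V0→V1: 7 + 6 + 17 = 30
Shortest: 19.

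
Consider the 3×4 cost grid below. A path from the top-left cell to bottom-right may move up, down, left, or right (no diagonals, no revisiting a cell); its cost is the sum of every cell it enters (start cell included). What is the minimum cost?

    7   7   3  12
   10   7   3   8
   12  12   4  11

Path r0c0→r0c1→r0c2→r1c2→r2c2→r2c3: 7 + 7 + 3 + 3 + 4 + 11 = 35.

35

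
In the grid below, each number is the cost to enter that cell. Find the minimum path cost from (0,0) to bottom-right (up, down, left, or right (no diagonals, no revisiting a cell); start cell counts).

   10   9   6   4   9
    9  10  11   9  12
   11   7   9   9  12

59

Cheapest: (0,0) (0,1) (0,2) (0,3) (1,3) (2,3) (2,4)
  10 + 9 + 6 + 4 + 9 + 9 + 12 = 59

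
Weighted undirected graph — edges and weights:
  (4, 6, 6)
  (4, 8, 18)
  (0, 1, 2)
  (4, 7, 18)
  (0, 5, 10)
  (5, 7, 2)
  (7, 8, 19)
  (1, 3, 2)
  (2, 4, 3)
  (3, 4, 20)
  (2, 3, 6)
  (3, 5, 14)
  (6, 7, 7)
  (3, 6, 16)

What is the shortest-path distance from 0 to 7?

12

A few of the 0→7 routes:
0 -> 1 -> 3 -> 5 -> 7: 2 + 2 + 14 + 2 = 20
0 -> 1 -> 3 -> 2 -> 4 -> 6 -> 7: 2 + 2 + 6 + 3 + 6 + 7 = 26
0 -> 5 -> 7: 10 + 2 = 12
0 -> 1 -> 3 -> 2 -> 4 -> 7: 2 + 2 + 6 + 3 + 18 = 31
0 -> 1 -> 3 -> 6 -> 7: 2 + 2 + 16 + 7 = 27
Best route has total 12.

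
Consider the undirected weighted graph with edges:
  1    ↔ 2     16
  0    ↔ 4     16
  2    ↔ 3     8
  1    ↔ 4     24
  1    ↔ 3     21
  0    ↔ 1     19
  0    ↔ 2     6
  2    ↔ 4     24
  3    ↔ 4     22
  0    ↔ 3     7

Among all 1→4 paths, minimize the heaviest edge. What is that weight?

16

Some routes from 1 to 4:
1→3→0→4: max(21, 7, 16) = 21
1→0→4: max(19, 16) = 19
1→2→3→0→4: max(16, 8, 7, 16) = 16
1→2→0→4: max(16, 6, 16) = 16
1→3→2→0→4: max(21, 8, 6, 16) = 21
The minimum achievable maximum is 16.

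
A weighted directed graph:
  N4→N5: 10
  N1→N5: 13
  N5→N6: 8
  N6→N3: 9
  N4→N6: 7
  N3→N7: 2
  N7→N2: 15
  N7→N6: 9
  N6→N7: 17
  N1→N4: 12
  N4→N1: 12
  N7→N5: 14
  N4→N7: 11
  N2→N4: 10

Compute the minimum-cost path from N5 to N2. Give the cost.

Paths from N5 to N2:
N5-N6-N3-N7-N2: 8 + 9 + 2 + 15 = 34
N5-N6-N7-N2: 8 + 17 + 15 = 40
Best route has total 34.

34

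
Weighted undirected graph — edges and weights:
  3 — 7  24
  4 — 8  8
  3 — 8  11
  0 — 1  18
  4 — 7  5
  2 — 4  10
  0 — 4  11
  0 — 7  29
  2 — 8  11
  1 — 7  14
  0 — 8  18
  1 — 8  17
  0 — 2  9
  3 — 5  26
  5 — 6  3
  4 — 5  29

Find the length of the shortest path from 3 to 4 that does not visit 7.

19

Checking several routes:
3 -> 8 -> 2 -> 4: 11 + 11 + 10 = 32
3 -> 8 -> 0 -> 4: 11 + 18 + 11 = 40
3 -> 8 -> 0 -> 2 -> 4: 11 + 18 + 9 + 10 = 48
3 -> 8 -> 2 -> 0 -> 4: 11 + 11 + 9 + 11 = 42
3 -> 8 -> 4: 11 + 8 = 19
Best route has total 19.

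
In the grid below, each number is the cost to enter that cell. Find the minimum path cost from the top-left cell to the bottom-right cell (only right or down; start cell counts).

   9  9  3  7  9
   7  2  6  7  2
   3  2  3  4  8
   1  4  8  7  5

39

One optimal route is (0,0)→(1,0)→(1,1)→(2,1)→(2,2)→(2,3)→(3,3)→(3,4).
Its cost is 9 + 7 + 2 + 2 + 3 + 4 + 7 + 5 = 39.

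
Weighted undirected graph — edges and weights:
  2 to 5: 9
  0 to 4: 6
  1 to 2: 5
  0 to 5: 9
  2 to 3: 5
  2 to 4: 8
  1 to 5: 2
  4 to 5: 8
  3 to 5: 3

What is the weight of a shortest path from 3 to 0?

12

Comparing a few candidate routes:
3-5-0: 3 + 9 = 12
3-2-4-0: 5 + 8 + 6 = 19
3-2-5-0: 5 + 9 + 9 = 23
3-2-1-5-0: 5 + 5 + 2 + 9 = 21
3-5-4-0: 3 + 8 + 6 = 17
Best route has total 12.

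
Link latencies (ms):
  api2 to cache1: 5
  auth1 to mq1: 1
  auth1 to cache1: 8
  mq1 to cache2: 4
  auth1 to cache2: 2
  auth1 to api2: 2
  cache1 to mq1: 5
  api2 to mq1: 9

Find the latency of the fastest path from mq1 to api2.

Some routes from mq1 to api2:
mq1 - cache2 - auth1 - api2: 4 + 2 + 2 = 8
mq1 - api2: 9
mq1 - auth1 - cache1 - api2: 1 + 8 + 5 = 14
mq1 - cache1 - api2: 5 + 5 = 10
mq1 - auth1 - api2: 1 + 2 = 3
Shortest: 3 ms.

3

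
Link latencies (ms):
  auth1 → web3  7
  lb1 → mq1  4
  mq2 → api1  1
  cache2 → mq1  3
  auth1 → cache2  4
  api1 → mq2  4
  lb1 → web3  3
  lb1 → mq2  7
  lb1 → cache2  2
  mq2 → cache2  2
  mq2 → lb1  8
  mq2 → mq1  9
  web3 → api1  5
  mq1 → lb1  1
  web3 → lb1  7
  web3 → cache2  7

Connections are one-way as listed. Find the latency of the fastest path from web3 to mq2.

9

Candidate routes:
web3→lb1→mq2: 7 + 7 = 14
web3→api1→mq2: 5 + 4 = 9
web3→cache2→mq1→lb1→mq2: 7 + 3 + 1 + 7 = 18
The minimum is 9 ms.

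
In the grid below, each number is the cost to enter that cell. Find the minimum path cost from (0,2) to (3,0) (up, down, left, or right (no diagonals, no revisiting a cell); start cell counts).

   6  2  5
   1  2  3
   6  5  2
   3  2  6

Cheapest: [0,2]→[0,1]→[1,1]→[1,0]→[2,0]→[3,0]
  5 + 2 + 2 + 1 + 6 + 3 = 19

19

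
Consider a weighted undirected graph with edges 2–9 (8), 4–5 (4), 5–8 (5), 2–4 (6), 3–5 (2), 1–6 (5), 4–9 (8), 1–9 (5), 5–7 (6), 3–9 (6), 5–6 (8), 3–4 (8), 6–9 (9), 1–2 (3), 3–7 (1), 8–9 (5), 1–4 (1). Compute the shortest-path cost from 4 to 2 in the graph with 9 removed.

Candidate routes:
4→1→2: 1 + 3 = 4
4→3→7→5→6→1→2: 8 + 1 + 6 + 8 + 5 + 3 = 31
4→5→6→1→2: 4 + 8 + 5 + 3 = 20
4→3→5→6→1→2: 8 + 2 + 8 + 5 + 3 = 26
4→2: 6
The minimum is 4.

4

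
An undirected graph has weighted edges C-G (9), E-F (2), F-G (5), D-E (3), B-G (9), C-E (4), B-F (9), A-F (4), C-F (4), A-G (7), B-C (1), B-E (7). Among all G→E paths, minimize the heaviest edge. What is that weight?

5

A few of the G→E routes:
G-F-C-E: max(5, 4, 4) = 5
G-F-E: max(5, 2) = 5
G-A-F-E: max(7, 4, 2) = 7
Best route has worst link 5.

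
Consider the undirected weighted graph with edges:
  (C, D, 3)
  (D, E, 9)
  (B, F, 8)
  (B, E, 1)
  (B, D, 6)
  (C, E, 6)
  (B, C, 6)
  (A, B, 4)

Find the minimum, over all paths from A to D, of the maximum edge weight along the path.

6

Comparing a few candidate routes:
A -> B -> C -> D: max(4, 6, 3) = 6
A -> B -> E -> C -> D: max(4, 1, 6, 3) = 6
A -> B -> D: max(4, 6) = 6
The minimum achievable maximum is 6.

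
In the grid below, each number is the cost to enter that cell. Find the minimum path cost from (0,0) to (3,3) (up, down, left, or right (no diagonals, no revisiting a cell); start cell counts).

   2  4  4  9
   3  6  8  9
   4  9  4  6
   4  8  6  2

29

One optimal route is (0,0) → (1,0) → (2,0) → (3,0) → (3,1) → (3,2) → (3,3).
Its cost is 2 + 3 + 4 + 4 + 8 + 6 + 2 = 29.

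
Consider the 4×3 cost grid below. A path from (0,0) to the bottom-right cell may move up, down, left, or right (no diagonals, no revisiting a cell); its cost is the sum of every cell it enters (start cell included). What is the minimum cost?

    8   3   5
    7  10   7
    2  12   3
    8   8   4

One optimal route is (0,0) -> (0,1) -> (0,2) -> (1,2) -> (2,2) -> (3,2).
Its cost is 8 + 3 + 5 + 7 + 3 + 4 = 30.

30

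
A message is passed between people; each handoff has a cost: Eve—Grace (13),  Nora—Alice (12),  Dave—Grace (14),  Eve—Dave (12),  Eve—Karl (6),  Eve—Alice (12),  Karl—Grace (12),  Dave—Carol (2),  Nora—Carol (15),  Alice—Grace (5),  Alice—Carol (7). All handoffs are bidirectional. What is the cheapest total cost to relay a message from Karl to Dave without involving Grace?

Candidate routes:
Karl → Eve → Alice → Carol → Dave: 6 + 12 + 7 + 2 = 27
Karl → Eve → Alice → Nora → Carol → Dave: 6 + 12 + 12 + 15 + 2 = 47
Karl → Eve → Dave: 6 + 12 = 18
Shortest: 18.

18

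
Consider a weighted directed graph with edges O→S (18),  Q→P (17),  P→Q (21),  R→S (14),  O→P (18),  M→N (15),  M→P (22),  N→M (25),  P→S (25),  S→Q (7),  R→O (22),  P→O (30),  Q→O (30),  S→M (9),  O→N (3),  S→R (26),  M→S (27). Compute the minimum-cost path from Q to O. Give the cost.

Paths from Q to O:
Q - P - S - R - O: 17 + 25 + 26 + 22 = 90
Q - O: 30
Q - P - O: 17 + 30 = 47
Best route has total 30.

30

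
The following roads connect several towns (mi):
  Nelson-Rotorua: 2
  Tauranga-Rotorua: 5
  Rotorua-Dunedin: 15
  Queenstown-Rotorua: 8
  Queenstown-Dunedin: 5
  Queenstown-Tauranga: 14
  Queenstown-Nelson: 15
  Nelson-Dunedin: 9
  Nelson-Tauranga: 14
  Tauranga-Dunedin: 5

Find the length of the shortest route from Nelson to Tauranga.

7

Some routes from Nelson to Tauranga:
Nelson-Tauranga: 14
Nelson-Rotorua-Queenstown-Dunedin-Tauranga: 2 + 8 + 5 + 5 = 20
Nelson-Rotorua-Tauranga: 2 + 5 = 7
Nelson-Dunedin-Tauranga: 9 + 5 = 14
Shortest: 7 mi.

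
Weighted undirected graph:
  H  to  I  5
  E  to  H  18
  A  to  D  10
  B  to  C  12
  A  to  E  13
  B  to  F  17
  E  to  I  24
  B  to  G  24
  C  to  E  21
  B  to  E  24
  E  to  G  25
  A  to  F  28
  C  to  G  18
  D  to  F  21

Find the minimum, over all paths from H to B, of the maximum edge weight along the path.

21

Comparing a few candidate routes:
H-I-E-C-G-B: max(5, 24, 21, 18, 24) = 24
H-E-A-D-F-B: max(18, 13, 10, 21, 17) = 21
H-I-E-B: max(5, 24, 24) = 24
H-E-C-B: max(18, 21, 12) = 21
Smallest bottleneck: 21.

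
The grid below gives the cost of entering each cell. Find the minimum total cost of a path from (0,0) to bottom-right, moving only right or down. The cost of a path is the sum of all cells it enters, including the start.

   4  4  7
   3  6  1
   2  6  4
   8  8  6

24

Path [0,0] [1,0] [1,1] [1,2] [2,2] [3,2]: 4 + 3 + 6 + 1 + 4 + 6 = 24.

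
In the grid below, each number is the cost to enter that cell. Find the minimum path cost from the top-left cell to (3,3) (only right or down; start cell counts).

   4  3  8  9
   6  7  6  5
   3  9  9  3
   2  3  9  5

32

Cheapest: (0,0) → (1,0) → (2,0) → (3,0) → (3,1) → (3,2) → (3,3)
  4 + 6 + 3 + 2 + 3 + 9 + 5 = 32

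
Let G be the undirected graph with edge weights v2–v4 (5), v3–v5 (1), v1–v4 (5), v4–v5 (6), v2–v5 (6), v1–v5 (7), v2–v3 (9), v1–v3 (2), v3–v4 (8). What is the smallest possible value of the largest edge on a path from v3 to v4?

5

Comparing a few candidate routes:
v3 → v1 → v5 → v4: max(2, 7, 6) = 7
v3 → v5 → v1 → v4: max(1, 7, 5) = 7
v3 → v1 → v4: max(2, 5) = 5
v3 → v1 → v5 → v2 → v4: max(2, 7, 6, 5) = 7
v3 → v5 → v4: max(1, 6) = 6
v3 → v5 → v2 → v4: max(1, 6, 5) = 6
Best route has worst link 5.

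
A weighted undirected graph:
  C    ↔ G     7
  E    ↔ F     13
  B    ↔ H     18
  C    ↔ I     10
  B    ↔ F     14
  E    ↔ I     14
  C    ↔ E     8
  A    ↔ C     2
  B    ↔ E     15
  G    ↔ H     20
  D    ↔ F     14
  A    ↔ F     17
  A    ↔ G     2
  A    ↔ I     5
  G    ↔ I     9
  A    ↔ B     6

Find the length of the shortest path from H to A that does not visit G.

24

Checking several routes:
H -> B -> E -> C -> A: 18 + 15 + 8 + 2 = 43
H -> B -> F -> A: 18 + 14 + 17 = 49
H -> B -> A: 18 + 6 = 24
Shortest: 24.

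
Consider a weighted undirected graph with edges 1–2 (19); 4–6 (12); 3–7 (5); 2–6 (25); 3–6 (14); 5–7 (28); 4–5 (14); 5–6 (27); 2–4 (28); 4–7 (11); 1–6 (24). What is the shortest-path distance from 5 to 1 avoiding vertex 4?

Some routes from 5 to 1 avoiding 4:
5-6-2-1: 27 + 25 + 19 = 71
5-6-1: 27 + 24 = 51
5-7-3-6-1: 28 + 5 + 14 + 24 = 71
Best route has total 51.

51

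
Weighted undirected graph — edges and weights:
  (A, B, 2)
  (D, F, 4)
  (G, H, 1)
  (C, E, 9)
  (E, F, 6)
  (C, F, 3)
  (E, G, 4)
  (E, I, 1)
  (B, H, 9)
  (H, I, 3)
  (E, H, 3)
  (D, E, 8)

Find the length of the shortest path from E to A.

14

Paths from E to A:
E→I→H→B→A: 1 + 3 + 9 + 2 = 15
E→G→H→B→A: 4 + 1 + 9 + 2 = 16
E→H→B→A: 3 + 9 + 2 = 14
Best route has total 14.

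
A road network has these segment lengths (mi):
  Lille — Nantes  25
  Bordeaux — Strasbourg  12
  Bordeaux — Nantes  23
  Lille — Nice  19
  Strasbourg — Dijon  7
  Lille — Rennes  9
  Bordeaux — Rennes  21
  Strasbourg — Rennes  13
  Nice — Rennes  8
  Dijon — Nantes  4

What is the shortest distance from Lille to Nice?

A few of the Lille→Nice routes:
Lille→Nantes→Bordeaux→Rennes→Nice: 25 + 23 + 21 + 8 = 77
Lille→Nantes→Dijon→Strasbourg→Bordeaux→Rennes→Nice: 25 + 4 + 7 + 12 + 21 + 8 = 77
Lille→Nantes→Dijon→Strasbourg→Rennes→Nice: 25 + 4 + 7 + 13 + 8 = 57
Lille→Nice: 19
Lille→Rennes→Nice: 9 + 8 = 17
Shortest: 17 mi.

17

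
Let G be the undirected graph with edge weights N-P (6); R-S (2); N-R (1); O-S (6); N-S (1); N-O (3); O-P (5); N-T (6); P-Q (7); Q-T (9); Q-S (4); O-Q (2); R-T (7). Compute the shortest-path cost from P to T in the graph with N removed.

Comparing a few candidate routes:
P→O→Q→T: 5 + 2 + 9 = 16
P→O→S→R→T: 5 + 6 + 2 + 7 = 20
P→O→Q→S→R→T: 5 + 2 + 4 + 2 + 7 = 20
P→Q→T: 7 + 9 = 16
Best route has total 16.

16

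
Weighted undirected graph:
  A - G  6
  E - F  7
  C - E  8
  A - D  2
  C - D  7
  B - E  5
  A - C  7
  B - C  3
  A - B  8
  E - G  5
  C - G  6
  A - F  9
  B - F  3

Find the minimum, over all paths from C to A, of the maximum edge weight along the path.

6

A few of the C→A routes:
C-D-A: max(7, 2) = 7
C-A: max(7) = 7
C-G-A: max(6, 6) = 6
C-B-E-G-A: max(3, 5, 5, 6) = 6
Smallest bottleneck: 6.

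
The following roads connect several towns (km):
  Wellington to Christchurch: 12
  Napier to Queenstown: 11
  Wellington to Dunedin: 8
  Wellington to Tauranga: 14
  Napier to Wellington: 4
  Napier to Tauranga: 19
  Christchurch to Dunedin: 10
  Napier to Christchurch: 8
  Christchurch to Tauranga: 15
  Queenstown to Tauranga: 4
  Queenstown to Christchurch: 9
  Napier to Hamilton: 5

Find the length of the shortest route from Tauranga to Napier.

15

A few of the Tauranga→Napier routes:
Tauranga -> Wellington -> Napier: 14 + 4 = 18
Tauranga -> Queenstown -> Christchurch -> Wellington -> Napier: 4 + 9 + 12 + 4 = 29
Tauranga -> Queenstown -> Christchurch -> Napier: 4 + 9 + 8 = 21
Tauranga -> Christchurch -> Napier: 15 + 8 = 23
Tauranga -> Queenstown -> Napier: 4 + 11 = 15
Tauranga -> Napier: 19
The minimum is 15 km.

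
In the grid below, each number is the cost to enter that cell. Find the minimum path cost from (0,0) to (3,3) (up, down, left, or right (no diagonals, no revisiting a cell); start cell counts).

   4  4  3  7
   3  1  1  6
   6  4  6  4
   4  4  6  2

Path r0c0→r1c0→r1c1→r1c2→r1c3→r2c3→r3c3: 4 + 3 + 1 + 1 + 6 + 4 + 2 = 21.

21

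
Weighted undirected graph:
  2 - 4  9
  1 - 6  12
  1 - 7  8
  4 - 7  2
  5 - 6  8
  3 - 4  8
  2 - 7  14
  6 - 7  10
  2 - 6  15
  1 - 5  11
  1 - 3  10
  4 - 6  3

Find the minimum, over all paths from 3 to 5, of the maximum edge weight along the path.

Some routes from 3 to 5:
3 → 1 → 7 → 4 → 6 → 5: max(10, 8, 2, 3, 8) = 10
3 → 1 → 7 → 6 → 5: max(10, 8, 10, 8) = 10
3 → 4 → 6 → 5: max(8, 3, 8) = 8
3 → 4 → 7 → 6 → 5: max(8, 2, 10, 8) = 10
Smallest bottleneck: 8.

8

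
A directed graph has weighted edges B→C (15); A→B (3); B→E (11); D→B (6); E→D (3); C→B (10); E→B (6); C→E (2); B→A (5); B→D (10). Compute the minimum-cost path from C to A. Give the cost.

13

Candidate routes:
C - E - B - A: 2 + 6 + 5 = 13
C - B - A: 10 + 5 = 15
C - E - D - B - A: 2 + 3 + 6 + 5 = 16
Shortest: 13.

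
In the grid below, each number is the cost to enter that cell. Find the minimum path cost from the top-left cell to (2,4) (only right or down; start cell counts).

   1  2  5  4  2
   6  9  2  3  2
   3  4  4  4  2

17

One optimal route is r0c0 r0c1 r0c2 r1c2 r1c3 r1c4 r2c4.
Its cost is 1 + 2 + 5 + 2 + 3 + 2 + 2 = 17.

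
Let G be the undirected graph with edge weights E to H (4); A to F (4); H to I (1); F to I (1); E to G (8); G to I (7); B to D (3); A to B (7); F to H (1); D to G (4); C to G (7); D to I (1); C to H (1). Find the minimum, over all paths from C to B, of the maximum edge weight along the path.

Some routes from C to B:
C - H - F - I - D - B: max(1, 1, 1, 1, 3) = 3
C - G - D - B: max(7, 4, 3) = 7
C - G - D - I - H - F - A - B: max(7, 4, 1, 1, 1, 4, 7) = 7
C - G - D - I - F - A - B: max(7, 4, 1, 1, 4, 7) = 7
C - H - I - D - B: max(1, 1, 1, 3) = 3
C - G - I - F - A - B: max(7, 7, 1, 4, 7) = 7
Smallest bottleneck: 3.

3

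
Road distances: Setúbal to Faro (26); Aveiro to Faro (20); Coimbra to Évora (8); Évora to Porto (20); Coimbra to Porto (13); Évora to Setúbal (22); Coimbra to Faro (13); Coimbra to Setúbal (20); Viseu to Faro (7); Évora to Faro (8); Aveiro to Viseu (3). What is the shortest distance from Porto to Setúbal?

A few of the Porto→Setúbal routes:
Porto - Coimbra - Setúbal: 13 + 20 = 33
Porto - Évora - Faro - Setúbal: 20 + 8 + 26 = 54
Porto - Évora - Coimbra - Setúbal: 20 + 8 + 20 = 48
Porto - Coimbra - Évora - Setúbal: 13 + 8 + 22 = 43
Porto - Coimbra - Faro - Setúbal: 13 + 13 + 26 = 52
Porto - Évora - Setúbal: 20 + 22 = 42
The minimum is 33.

33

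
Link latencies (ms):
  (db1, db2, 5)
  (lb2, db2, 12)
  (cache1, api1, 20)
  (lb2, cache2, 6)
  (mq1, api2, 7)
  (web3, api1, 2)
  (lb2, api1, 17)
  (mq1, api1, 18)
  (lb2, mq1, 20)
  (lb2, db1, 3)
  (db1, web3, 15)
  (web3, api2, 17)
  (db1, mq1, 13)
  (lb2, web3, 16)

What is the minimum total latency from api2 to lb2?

Some routes from api2 to lb2:
api2→web3→db1→lb2: 17 + 15 + 3 = 35
api2→mq1→db1→lb2: 7 + 13 + 3 = 23
api2→web3→lb2: 17 + 16 = 33
api2→mq1→lb2: 7 + 20 = 27
Best route has total 23 ms.

23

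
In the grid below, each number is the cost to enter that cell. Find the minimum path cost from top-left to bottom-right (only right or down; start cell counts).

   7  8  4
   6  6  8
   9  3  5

Path (0,0) → (1,0) → (1,1) → (2,1) → (2,2): 7 + 6 + 6 + 3 + 5 = 27.

27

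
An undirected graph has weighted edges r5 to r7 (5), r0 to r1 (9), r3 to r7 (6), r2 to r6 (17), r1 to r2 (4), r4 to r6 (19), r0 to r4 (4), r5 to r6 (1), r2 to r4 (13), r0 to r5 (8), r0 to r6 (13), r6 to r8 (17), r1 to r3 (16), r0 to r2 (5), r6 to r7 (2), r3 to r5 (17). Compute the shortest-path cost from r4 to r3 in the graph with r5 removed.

Comparing a few candidate routes:
r4 → r0 → r2 → r6 → r7 → r3: 4 + 5 + 17 + 2 + 6 = 34
r4 → r0 → r2 → r1 → r3: 4 + 5 + 4 + 16 = 29
r4 → r6 → r7 → r3: 19 + 2 + 6 = 27
r4 → r2 → r1 → r3: 13 + 4 + 16 = 33
r4 → r0 → r1 → r3: 4 + 9 + 16 = 29
r4 → r0 → r6 → r7 → r3: 4 + 13 + 2 + 6 = 25
Best route has total 25.

25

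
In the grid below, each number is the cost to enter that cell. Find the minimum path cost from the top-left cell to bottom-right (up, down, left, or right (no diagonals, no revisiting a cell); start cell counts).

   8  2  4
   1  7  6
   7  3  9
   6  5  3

27

One optimal route is r0c0 -> r1c0 -> r1c1 -> r2c1 -> r3c1 -> r3c2.
Its cost is 8 + 1 + 7 + 3 + 5 + 3 = 27.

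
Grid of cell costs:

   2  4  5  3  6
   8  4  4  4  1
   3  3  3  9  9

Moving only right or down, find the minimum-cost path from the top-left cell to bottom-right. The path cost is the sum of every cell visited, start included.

Path r0c0 -> r0c1 -> r0c2 -> r0c3 -> r1c3 -> r1c4 -> r2c4: 2 + 4 + 5 + 3 + 4 + 1 + 9 = 28.

28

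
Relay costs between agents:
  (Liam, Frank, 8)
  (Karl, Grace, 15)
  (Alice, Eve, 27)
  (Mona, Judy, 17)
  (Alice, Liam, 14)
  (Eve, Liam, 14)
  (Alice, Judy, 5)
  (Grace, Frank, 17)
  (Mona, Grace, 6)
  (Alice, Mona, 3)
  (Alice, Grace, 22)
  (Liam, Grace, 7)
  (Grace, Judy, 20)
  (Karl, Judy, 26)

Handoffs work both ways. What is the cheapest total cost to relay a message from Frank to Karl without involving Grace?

Candidate routes:
Frank - Liam - Eve - Alice - Mona - Judy - Karl: 8 + 14 + 27 + 3 + 17 + 26 = 95
Frank - Liam - Eve - Alice - Judy - Karl: 8 + 14 + 27 + 5 + 26 = 80
Frank - Liam - Alice - Mona - Judy - Karl: 8 + 14 + 3 + 17 + 26 = 68
Frank - Liam - Alice - Judy - Karl: 8 + 14 + 5 + 26 = 53
Shortest: 53.

53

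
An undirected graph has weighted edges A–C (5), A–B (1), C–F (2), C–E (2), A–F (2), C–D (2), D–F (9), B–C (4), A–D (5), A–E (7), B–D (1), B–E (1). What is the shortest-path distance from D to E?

2

Some routes from D to E:
D → C → E: 2 + 2 = 4
D → B → C → E: 1 + 4 + 2 = 7
D → A → B → E: 5 + 1 + 1 = 7
D → C → B → E: 2 + 4 + 1 = 7
D → B → E: 1 + 1 = 2
Shortest: 2.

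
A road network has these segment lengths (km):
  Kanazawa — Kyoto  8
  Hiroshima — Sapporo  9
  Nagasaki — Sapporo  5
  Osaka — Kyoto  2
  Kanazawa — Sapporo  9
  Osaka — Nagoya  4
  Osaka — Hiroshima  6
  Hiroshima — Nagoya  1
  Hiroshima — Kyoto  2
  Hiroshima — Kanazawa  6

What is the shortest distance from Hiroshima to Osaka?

4

A few of the Hiroshima→Osaka routes:
Hiroshima → Osaka: 6
Hiroshima → Nagoya → Osaka: 1 + 4 = 5
Hiroshima → Kyoto → Osaka: 2 + 2 = 4
Shortest: 4 km.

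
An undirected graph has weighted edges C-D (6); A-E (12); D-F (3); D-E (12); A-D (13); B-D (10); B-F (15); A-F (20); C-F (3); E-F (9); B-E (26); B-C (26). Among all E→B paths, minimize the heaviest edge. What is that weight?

Some routes from E to B:
E - D - F - B: max(12, 3, 15) = 15
E - D - B: max(12, 10) = 12
E - F - C - D - B: max(9, 3, 6, 10) = 10
E - A - D - B: max(12, 13, 10) = 13
E - F - D - B: max(9, 3, 10) = 10
Best route has worst link 10.

10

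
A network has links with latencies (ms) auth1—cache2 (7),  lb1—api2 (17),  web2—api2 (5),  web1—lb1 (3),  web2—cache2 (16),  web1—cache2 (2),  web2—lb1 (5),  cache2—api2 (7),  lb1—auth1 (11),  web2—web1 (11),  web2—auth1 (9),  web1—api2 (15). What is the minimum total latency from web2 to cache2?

Comparing a few candidate routes:
web2 → web1 → cache2: 11 + 2 = 13
web2 → api2 → web1 → cache2: 5 + 15 + 2 = 22
web2 → auth1 → cache2: 9 + 7 = 16
web2 → cache2: 16
web2 → lb1 → web1 → cache2: 5 + 3 + 2 = 10
web2 → api2 → cache2: 5 + 7 = 12
Best route has total 10 ms.

10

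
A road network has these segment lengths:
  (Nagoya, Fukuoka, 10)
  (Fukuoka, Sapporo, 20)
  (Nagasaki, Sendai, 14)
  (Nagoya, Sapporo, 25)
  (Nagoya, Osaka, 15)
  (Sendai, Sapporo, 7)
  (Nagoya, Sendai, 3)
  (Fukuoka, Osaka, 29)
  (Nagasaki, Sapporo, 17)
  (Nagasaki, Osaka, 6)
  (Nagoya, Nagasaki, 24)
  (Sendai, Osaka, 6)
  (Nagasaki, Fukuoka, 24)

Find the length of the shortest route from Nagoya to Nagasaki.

15

Comparing a few candidate routes:
Nagoya→Sendai→Sapporo→Nagasaki: 3 + 7 + 17 = 27
Nagoya→Sendai→Osaka→Nagasaki: 3 + 6 + 6 = 15
Nagoya→Osaka→Nagasaki: 15 + 6 = 21
Nagoya→Nagasaki: 24
Nagoya→Sendai→Nagasaki: 3 + 14 = 17
Shortest: 15.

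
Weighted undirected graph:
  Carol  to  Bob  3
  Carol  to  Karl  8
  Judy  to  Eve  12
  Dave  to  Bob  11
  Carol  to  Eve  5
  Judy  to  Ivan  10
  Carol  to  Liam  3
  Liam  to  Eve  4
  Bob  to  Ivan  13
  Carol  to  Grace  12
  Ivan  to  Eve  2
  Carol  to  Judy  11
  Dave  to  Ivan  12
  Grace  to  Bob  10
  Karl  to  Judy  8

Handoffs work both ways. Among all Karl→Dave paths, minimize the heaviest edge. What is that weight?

11

Checking several routes:
Karl -> Carol -> Bob -> Dave: max(8, 3, 11) = 11
Karl -> Judy -> Ivan -> Eve -> Liam -> Carol -> Bob -> Dave: max(8, 10, 2, 4, 3, 3, 11) = 11
Karl -> Judy -> Carol -> Bob -> Dave: max(8, 11, 3, 11) = 11
Karl -> Judy -> Ivan -> Eve -> Carol -> Bob -> Dave: max(8, 10, 2, 5, 3, 11) = 11
Smallest bottleneck: 11.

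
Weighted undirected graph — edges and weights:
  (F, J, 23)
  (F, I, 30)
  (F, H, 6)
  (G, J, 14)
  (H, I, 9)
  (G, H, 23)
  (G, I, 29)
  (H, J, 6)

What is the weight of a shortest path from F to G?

26

Checking several routes:
F - J - H - G: 23 + 6 + 23 = 52
F - H - I - G: 6 + 9 + 29 = 44
F - H - J - G: 6 + 6 + 14 = 26
F - I - G: 30 + 29 = 59
F - H - G: 6 + 23 = 29
F - J - G: 23 + 14 = 37
The minimum is 26.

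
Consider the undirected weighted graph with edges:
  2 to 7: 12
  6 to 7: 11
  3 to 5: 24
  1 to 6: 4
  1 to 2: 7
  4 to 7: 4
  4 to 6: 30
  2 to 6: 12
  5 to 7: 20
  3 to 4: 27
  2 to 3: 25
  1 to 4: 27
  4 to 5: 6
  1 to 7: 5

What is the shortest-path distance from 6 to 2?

11

Comparing a few candidate routes:
6-2: 12
6-1-7-2: 4 + 5 + 12 = 21
6-1-2: 4 + 7 = 11
The minimum is 11.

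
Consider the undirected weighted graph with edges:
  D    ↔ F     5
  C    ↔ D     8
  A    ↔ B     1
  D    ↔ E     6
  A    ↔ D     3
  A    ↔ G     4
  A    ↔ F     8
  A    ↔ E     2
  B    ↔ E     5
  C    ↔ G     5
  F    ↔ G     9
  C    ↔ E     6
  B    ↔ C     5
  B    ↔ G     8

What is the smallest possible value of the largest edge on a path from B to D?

3

Checking several routes:
B - C - E - D: max(5, 6, 6) = 6
B - E - A - D: max(5, 2, 3) = 5
B - A - D: max(1, 3) = 3
B - A - G - C - E - D: max(1, 4, 5, 6, 6) = 6
B - A - E - D: max(1, 2, 6) = 6
B - C - G - A - D: max(5, 5, 4, 3) = 5
Smallest bottleneck: 3.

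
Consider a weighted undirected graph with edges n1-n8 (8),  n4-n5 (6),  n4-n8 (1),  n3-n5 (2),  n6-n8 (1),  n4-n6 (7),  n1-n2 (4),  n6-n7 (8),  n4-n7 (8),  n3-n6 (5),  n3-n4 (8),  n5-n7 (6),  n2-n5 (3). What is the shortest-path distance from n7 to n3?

8

Some routes from n7 to n3:
n7→n6→n3: 8 + 5 = 13
n7→n4→n8→n6→n3: 8 + 1 + 1 + 5 = 15
n7→n4→n3: 8 + 8 = 16
n7→n5→n3: 6 + 2 = 8
Best route has total 8.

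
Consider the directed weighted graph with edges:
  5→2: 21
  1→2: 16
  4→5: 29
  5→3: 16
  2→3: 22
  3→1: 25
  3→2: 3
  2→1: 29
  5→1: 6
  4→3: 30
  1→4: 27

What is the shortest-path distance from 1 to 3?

Paths from 1 to 3:
1→4→3: 27 + 30 = 57
1→4→5→2→3: 27 + 29 + 21 + 22 = 99
1→2→3: 16 + 22 = 38
1→4→5→3: 27 + 29 + 16 = 72
Shortest: 38.

38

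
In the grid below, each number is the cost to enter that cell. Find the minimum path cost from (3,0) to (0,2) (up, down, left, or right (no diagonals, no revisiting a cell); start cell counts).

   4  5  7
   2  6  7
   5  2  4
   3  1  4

24

One optimal route is r3c0→r3c1→r2c1→r1c1→r0c1→r0c2.
Its cost is 3 + 1 + 2 + 6 + 5 + 7 = 24.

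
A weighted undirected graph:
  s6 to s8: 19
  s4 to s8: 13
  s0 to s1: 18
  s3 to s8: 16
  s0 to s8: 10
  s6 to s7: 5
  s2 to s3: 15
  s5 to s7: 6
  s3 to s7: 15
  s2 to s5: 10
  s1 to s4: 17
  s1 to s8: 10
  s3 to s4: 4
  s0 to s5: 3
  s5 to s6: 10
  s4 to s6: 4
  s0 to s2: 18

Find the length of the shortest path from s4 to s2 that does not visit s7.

19

Checking several routes:
s4→s3→s2: 4 + 15 = 19
s4→s8→s0→s5→s2: 13 + 10 + 3 + 10 = 36
s4→s6→s5→s2: 4 + 10 + 10 = 24
s4→s6→s5→s0→s2: 4 + 10 + 3 + 18 = 35
s4→s8→s0→s2: 13 + 10 + 18 = 41
Shortest: 19.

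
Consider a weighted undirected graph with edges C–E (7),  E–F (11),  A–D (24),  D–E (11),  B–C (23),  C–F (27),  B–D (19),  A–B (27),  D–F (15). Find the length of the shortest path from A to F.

A few of the A→F routes:
A-B-C-E-F: 27 + 23 + 7 + 11 = 68
A-B-D-E-F: 27 + 19 + 11 + 11 = 68
A-B-D-F: 27 + 19 + 15 = 61
A-D-E-F: 24 + 11 + 11 = 46
A-D-F: 24 + 15 = 39
Shortest: 39.

39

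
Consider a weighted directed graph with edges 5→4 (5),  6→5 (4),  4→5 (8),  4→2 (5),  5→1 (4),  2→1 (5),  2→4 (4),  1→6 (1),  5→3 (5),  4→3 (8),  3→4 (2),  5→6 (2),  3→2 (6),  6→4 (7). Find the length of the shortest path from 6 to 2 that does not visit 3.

12

Routes from 6 to 2 avoiding 3:
6-5-4-2: 4 + 5 + 5 = 14
6-4-2: 7 + 5 = 12
The minimum is 12.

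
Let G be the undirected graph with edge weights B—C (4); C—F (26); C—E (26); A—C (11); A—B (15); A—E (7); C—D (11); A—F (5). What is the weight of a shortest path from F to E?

Checking several routes:
F → C → B → A → E: 26 + 4 + 15 + 7 = 52
F → C → A → E: 26 + 11 + 7 = 44
F → A → C → E: 5 + 11 + 26 = 42
F → A → E: 5 + 7 = 12
F → A → B → C → E: 5 + 15 + 4 + 26 = 50
The minimum is 12.

12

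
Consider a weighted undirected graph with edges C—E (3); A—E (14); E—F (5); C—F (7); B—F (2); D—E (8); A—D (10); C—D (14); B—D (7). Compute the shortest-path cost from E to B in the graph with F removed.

15

Candidate routes:
E - D - B: 8 + 7 = 15
E - A - D - B: 14 + 10 + 7 = 31
E - C - D - B: 3 + 14 + 7 = 24
Shortest: 15.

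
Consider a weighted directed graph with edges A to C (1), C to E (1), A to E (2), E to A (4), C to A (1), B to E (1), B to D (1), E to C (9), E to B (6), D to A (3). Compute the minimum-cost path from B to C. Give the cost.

Some routes from B to C:
B → D → A → C: 1 + 3 + 1 = 5
B → E → A → C: 1 + 4 + 1 = 6
B → E → C: 1 + 9 = 10
Shortest: 5.

5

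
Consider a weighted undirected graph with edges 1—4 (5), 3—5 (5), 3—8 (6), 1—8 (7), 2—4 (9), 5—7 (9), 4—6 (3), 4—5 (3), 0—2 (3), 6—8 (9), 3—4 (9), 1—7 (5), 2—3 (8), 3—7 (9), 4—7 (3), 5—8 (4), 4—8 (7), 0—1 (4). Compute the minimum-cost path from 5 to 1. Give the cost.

8

Checking several routes:
5 - 8 - 1: 4 + 7 = 11
5 - 8 - 4 - 1: 4 + 7 + 5 = 16
5 - 7 - 1: 9 + 5 = 14
5 - 4 - 7 - 1: 3 + 3 + 5 = 11
5 - 4 - 1: 3 + 5 = 8
5 - 7 - 4 - 1: 9 + 3 + 5 = 17
Best route has total 8.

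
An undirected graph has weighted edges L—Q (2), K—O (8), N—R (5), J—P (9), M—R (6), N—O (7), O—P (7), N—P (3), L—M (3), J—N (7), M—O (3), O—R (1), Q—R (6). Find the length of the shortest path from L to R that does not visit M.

8

Candidate routes:
L→Q→R: 2 + 6 = 8
Best route has total 8.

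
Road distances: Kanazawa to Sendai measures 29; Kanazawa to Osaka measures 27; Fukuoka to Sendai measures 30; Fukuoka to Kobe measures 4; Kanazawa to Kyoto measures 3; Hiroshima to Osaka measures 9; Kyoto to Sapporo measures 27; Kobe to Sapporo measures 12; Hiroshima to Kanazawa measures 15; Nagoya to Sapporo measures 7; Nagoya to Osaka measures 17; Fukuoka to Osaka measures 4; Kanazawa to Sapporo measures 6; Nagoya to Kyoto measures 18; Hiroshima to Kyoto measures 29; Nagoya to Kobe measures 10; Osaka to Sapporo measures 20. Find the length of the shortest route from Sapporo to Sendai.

Comparing a few candidate routes:
Sapporo -> Nagoya -> Kyoto -> Kanazawa -> Sendai: 7 + 18 + 3 + 29 = 57
Sapporo -> Osaka -> Fukuoka -> Sendai: 20 + 4 + 30 = 54
Sapporo -> Nagoya -> Osaka -> Fukuoka -> Sendai: 7 + 17 + 4 + 30 = 58
Sapporo -> Kobe -> Fukuoka -> Sendai: 12 + 4 + 30 = 46
Sapporo -> Nagoya -> Kobe -> Fukuoka -> Sendai: 7 + 10 + 4 + 30 = 51
Sapporo -> Kanazawa -> Sendai: 6 + 29 = 35
Shortest: 35.

35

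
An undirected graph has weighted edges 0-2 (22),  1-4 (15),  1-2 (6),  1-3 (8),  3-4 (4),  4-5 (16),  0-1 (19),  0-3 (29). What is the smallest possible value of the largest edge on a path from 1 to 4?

8

Candidate routes:
1-3-4: max(8, 4) = 8
1-2-0-3-4: max(6, 22, 29, 4) = 29
1-0-3-4: max(19, 29, 4) = 29
1-4: max(15) = 15
Best route has worst link 8.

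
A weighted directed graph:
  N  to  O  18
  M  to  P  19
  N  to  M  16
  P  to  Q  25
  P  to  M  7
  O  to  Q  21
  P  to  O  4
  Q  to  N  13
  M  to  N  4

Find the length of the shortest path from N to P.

35

Candidate routes:
N→M→P: 16 + 19 = 35
Best route has total 35.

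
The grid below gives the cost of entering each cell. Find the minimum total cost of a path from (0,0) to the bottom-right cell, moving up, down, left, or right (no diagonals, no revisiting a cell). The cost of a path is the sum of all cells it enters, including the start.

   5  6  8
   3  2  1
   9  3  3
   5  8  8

22

Path [0,0] -> [1,0] -> [1,1] -> [1,2] -> [2,2] -> [3,2]: 5 + 3 + 2 + 1 + 3 + 8 = 22.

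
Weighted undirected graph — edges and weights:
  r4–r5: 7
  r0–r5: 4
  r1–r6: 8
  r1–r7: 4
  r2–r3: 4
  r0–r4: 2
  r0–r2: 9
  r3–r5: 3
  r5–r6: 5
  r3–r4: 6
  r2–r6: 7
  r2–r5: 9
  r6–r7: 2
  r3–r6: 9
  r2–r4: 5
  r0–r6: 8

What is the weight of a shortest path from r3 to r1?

A few of the r3→r1 routes:
r3 - r6 - r7 - r1: 9 + 2 + 4 = 15
r3 - r6 - r1: 9 + 8 = 17
r3 - r5 - r6 - r1: 3 + 5 + 8 = 16
r3 - r5 - r6 - r7 - r1: 3 + 5 + 2 + 4 = 14
Shortest: 14.

14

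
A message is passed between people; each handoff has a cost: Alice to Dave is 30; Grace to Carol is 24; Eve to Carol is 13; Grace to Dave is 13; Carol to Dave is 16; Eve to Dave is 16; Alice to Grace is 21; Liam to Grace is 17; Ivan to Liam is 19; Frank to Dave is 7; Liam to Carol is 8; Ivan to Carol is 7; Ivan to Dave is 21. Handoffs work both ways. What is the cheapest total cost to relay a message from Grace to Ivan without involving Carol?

Routes from Grace to Ivan avoiding Carol:
Grace - Liam - Ivan: 17 + 19 = 36
Grace - Alice - Dave - Ivan: 21 + 30 + 21 = 72
Grace - Dave - Ivan: 13 + 21 = 34
Best route has total 34.

34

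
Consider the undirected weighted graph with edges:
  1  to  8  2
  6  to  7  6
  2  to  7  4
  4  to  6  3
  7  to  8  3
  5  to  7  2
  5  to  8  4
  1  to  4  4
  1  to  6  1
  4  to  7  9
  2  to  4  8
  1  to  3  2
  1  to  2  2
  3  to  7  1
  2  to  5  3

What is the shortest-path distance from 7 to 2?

Comparing a few candidate routes:
7-5-2: 2 + 3 = 5
7-3-1-2: 1 + 2 + 2 = 5
7-5-8-1-2: 2 + 4 + 2 + 2 = 10
7-6-1-2: 6 + 1 + 2 = 9
7-2: 4
7-8-1-2: 3 + 2 + 2 = 7
Best route has total 4.

4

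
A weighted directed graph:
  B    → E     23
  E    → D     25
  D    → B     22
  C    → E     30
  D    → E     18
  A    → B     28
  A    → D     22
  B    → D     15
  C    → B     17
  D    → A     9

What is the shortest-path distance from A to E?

40

Paths from A to E:
A - B - D - E: 28 + 15 + 18 = 61
A - B - E: 28 + 23 = 51
A - D - E: 22 + 18 = 40
A - D - B - E: 22 + 22 + 23 = 67
Shortest: 40.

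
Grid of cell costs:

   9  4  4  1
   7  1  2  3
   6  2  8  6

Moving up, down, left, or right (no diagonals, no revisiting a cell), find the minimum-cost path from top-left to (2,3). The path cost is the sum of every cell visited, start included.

25

Take r0c0 r0c1 r1c1 r1c2 r1c3 r2c3 for a total of 9 + 4 + 1 + 2 + 3 + 6 = 25.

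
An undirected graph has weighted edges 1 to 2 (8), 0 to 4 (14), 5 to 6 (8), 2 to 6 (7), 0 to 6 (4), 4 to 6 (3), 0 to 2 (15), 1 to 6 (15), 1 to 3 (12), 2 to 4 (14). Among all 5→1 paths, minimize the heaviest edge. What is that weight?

Routes from 5 to 1:
5→6→0→2→1: max(8, 4, 15, 8) = 15
5→6→0→4→2→1: max(8, 4, 14, 14, 8) = 14
5→6→1: max(8, 15) = 15
5→6→4→2→1: max(8, 3, 14, 8) = 14
5→6→4→0→2→1: max(8, 3, 14, 15, 8) = 15
5→6→2→1: max(8, 7, 8) = 8
Best route has worst link 8.

8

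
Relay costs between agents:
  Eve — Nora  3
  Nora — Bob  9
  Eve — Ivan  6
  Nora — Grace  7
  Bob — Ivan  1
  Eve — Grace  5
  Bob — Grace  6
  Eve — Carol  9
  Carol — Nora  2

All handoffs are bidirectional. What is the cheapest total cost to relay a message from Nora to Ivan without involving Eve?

Candidate routes:
Nora → Bob → Ivan: 9 + 1 = 10
Nora → Grace → Bob → Ivan: 7 + 6 + 1 = 14
The minimum is 10.

10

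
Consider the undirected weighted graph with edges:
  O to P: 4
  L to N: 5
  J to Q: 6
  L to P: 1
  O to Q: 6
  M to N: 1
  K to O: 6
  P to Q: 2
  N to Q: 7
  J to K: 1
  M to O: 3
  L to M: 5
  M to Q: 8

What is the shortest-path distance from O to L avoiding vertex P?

Checking several routes:
O-Q-N-L: 6 + 7 + 5 = 18
O-Q-N-M-L: 6 + 7 + 1 + 5 = 19
O-Q-M-L: 6 + 8 + 5 = 19
O-M-L: 3 + 5 = 8
O-M-N-L: 3 + 1 + 5 = 9
Shortest: 8.

8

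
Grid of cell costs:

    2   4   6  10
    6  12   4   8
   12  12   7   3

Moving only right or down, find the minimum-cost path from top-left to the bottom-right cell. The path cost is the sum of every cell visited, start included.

One optimal route is [0,0] -> [0,1] -> [0,2] -> [1,2] -> [2,2] -> [2,3].
Its cost is 2 + 4 + 6 + 4 + 7 + 3 = 26.
(Top row then right column would cost 33.)

26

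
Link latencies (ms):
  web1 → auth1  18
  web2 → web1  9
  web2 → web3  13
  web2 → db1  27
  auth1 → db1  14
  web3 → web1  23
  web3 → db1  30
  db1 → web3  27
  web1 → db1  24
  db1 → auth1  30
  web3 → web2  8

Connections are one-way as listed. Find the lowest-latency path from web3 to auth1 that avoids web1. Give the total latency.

60

Routes from web3 to auth1 avoiding web1:
web3-db1-auth1: 30 + 30 = 60
web3-web2-db1-auth1: 8 + 27 + 30 = 65
Shortest: 60 ms.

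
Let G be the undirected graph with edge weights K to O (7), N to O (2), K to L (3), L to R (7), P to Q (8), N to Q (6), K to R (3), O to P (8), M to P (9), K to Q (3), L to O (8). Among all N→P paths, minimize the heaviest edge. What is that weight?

Some routes from N to P:
N→O→P: max(2, 8) = 8
N→O→K→Q→P: max(2, 7, 3, 8) = 8
N→O→L→R→K→Q→P: max(2, 8, 7, 3, 3, 8) = 8
N→O→L→K→Q→P: max(2, 8, 3, 3, 8) = 8
The minimum achievable maximum is 8.

8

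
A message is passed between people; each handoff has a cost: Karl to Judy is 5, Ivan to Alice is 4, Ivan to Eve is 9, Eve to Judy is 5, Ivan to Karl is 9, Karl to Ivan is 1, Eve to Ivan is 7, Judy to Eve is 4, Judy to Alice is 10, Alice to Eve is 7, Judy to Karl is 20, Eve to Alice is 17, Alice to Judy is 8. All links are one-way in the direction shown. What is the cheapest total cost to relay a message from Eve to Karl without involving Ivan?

Paths from Eve to Karl avoiding Ivan:
Eve→Judy→Karl: 5 + 20 = 25
Eve→Alice→Judy→Karl: 17 + 8 + 20 = 45
Best route has total 25.

25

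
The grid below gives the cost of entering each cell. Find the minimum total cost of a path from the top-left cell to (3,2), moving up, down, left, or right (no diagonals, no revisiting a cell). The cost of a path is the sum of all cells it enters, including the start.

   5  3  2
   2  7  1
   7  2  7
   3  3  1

19

Path (0,0)→(0,1)→(0,2)→(1,2)→(2,2)→(3,2): 5 + 3 + 2 + 1 + 7 + 1 = 19.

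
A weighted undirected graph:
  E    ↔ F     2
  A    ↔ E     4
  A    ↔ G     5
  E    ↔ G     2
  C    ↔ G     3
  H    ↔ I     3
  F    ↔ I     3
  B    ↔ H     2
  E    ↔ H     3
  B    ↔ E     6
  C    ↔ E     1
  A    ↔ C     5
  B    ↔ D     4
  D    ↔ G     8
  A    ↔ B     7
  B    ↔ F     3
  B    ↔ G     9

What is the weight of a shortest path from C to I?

6

A few of the C→I routes:
C-E-H-I: 1 + 3 + 3 = 7
C-E-F-I: 1 + 2 + 3 = 6
C-G-E-F-I: 3 + 2 + 2 + 3 = 10
C-E-F-B-H-I: 1 + 2 + 3 + 2 + 3 = 11
Shortest: 6.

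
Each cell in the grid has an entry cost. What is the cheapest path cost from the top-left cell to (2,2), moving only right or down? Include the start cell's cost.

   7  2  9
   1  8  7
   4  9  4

25

One optimal route is (0,0) -> (1,0) -> (2,0) -> (2,1) -> (2,2).
Its cost is 7 + 1 + 4 + 9 + 4 = 25.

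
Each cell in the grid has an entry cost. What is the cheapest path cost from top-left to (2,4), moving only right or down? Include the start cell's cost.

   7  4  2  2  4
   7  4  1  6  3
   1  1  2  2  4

Path [0,0] [0,1] [0,2] [1,2] [2,2] [2,3] [2,4]: 7 + 4 + 2 + 1 + 2 + 2 + 4 = 22.
(Top row then right column would cost 26.)

22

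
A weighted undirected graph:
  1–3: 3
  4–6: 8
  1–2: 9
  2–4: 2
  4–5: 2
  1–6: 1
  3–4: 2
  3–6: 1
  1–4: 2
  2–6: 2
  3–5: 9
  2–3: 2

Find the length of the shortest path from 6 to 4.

A few of the 6→4 routes:
6 → 1 → 4: 1 + 2 = 3
6 → 3 → 2 → 4: 1 + 2 + 2 = 5
6 → 2 → 4: 2 + 2 = 4
6 → 3 → 4: 1 + 2 = 3
The minimum is 3.

3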